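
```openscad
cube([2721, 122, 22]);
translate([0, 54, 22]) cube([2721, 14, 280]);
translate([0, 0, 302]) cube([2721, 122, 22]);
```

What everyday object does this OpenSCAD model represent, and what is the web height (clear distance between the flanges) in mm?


An I-beam. The web height is 280 mm.

Two wide flanges with a thin centred web — an I-beam. Overall 324 mm minus two 22 mm flanges gives a web of 324 − 2·22 = 280 mm.


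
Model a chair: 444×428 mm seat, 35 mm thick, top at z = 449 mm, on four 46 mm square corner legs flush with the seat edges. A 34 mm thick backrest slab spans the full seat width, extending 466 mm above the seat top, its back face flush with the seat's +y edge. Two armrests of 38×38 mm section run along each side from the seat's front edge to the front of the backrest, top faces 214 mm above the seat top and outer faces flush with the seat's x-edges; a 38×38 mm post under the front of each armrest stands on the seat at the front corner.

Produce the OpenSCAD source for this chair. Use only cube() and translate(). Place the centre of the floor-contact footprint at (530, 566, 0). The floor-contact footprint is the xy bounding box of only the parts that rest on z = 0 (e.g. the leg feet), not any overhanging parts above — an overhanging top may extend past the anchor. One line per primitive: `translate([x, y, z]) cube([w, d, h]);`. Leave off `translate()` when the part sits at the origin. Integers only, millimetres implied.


translate([308, 352, 414]) cube([444, 428, 35]);
translate([308, 352, 0]) cube([46, 46, 414]);
translate([706, 352, 0]) cube([46, 46, 414]);
translate([308, 734, 0]) cube([46, 46, 414]);
translate([706, 734, 0]) cube([46, 46, 414]);
translate([308, 746, 449]) cube([444, 34, 466]);
translate([308, 352, 625]) cube([38, 394, 38]);
translate([714, 352, 625]) cube([38, 394, 38]);
translate([308, 352, 449]) cube([38, 38, 176]);
translate([714, 352, 449]) cube([38, 38, 176]);


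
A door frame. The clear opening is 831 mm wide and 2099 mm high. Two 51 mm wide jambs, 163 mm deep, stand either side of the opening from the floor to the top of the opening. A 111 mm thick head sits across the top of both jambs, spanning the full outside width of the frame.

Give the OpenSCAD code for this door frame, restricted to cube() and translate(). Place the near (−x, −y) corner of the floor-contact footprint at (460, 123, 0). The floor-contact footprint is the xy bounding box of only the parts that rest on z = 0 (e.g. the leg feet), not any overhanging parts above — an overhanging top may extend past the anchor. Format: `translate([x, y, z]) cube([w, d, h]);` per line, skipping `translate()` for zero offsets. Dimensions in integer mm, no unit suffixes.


translate([460, 123, 0]) cube([51, 163, 2099]);
translate([1342, 123, 0]) cube([51, 163, 2099]);
translate([460, 123, 2099]) cube([933, 163, 111]);


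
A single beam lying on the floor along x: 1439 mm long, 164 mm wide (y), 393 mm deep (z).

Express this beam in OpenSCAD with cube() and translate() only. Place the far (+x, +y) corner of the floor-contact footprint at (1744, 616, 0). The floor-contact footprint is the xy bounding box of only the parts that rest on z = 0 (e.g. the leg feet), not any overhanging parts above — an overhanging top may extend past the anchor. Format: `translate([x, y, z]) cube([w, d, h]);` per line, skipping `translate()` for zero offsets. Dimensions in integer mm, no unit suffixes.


translate([305, 452, 0]) cube([1439, 164, 393]);


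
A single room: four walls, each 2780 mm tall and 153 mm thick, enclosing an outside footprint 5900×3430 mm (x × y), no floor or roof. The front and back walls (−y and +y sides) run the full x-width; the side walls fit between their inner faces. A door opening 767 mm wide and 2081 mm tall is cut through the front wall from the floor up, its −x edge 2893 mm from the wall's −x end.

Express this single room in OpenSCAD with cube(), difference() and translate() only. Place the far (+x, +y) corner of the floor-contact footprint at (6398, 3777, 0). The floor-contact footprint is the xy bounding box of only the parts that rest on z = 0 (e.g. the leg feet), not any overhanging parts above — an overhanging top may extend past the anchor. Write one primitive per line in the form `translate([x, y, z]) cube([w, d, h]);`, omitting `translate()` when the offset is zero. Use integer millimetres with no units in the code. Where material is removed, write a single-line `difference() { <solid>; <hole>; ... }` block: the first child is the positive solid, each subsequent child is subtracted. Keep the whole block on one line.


difference() { translate([498, 347, 0]) cube([5900, 153, 2780]); translate([3391, 347, 0]) cube([767, 153, 2081]); }
translate([498, 3624, 0]) cube([5900, 153, 2780]);
translate([498, 500, 0]) cube([153, 3124, 2780]);
translate([6245, 500, 0]) cube([153, 3124, 2780]);


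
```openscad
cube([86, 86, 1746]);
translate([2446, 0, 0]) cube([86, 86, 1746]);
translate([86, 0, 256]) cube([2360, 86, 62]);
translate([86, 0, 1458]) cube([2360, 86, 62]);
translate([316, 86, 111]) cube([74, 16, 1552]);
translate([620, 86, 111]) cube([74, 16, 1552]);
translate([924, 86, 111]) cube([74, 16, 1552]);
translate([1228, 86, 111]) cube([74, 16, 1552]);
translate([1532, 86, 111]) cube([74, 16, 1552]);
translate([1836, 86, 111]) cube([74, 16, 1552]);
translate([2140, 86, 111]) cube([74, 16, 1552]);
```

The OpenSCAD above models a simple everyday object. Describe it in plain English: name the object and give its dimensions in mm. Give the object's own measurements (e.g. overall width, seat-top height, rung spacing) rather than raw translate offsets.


A fence section. Two 86×86 mm posts, 1746 mm tall, stand on the floor with a clear span of 2360 mm between their inner faces. Two horizontal rails of 86×62 mm section span the gap between the posts with their undersides at z = 256 mm and z = 1458 mm, flush with the posts' −y face. 7 pickets, each 74 mm wide, 16 mm thick and 1552 mm tall, are fixed to the +y face of the rails with their bottoms at z = 111 mm, spaced across the span with a 230 mm gap after the −x post and between neighbouring pickets, with 232 mm left before the +x post.


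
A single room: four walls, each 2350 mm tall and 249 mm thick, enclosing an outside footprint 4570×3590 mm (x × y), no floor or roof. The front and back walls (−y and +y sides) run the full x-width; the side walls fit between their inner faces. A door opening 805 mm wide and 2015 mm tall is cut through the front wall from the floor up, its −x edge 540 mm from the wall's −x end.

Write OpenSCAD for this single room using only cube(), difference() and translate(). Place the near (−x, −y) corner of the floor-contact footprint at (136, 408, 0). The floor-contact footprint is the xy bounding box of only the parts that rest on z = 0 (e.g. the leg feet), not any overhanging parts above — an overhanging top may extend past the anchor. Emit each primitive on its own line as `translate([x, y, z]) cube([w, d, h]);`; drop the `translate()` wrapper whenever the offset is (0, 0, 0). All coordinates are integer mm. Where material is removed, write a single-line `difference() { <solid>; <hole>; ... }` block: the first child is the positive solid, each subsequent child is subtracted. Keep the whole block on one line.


difference() { translate([136, 408, 0]) cube([4570, 249, 2350]); translate([676, 408, 0]) cube([805, 249, 2015]); }
translate([136, 3749, 0]) cube([4570, 249, 2350]);
translate([136, 657, 0]) cube([249, 3092, 2350]);
translate([4457, 657, 0]) cube([249, 3092, 2350]);


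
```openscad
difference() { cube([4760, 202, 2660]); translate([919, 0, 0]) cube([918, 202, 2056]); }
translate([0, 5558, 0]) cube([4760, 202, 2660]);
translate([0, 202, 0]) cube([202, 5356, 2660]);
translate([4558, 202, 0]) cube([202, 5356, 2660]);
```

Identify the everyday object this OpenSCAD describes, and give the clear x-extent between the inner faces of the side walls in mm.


A single room. The interior width is 4356 mm.

Four walls enclosing a rectangle with a door in the front wall — a room. Outside width 4760 minus two 202 mm walls gives 4356 mm.


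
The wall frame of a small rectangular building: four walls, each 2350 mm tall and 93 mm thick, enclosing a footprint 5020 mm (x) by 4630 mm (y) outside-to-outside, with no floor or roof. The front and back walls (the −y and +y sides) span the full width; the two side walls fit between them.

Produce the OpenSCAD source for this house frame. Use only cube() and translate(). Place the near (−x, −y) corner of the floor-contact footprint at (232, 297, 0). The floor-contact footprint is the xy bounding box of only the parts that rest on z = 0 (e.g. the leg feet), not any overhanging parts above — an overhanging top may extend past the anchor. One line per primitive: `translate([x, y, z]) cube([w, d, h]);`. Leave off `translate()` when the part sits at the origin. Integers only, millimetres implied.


translate([232, 297, 0]) cube([5020, 93, 2350]);
translate([232, 4834, 0]) cube([5020, 93, 2350]);
translate([232, 390, 0]) cube([93, 4444, 2350]);
translate([5159, 390, 0]) cube([93, 4444, 2350]);


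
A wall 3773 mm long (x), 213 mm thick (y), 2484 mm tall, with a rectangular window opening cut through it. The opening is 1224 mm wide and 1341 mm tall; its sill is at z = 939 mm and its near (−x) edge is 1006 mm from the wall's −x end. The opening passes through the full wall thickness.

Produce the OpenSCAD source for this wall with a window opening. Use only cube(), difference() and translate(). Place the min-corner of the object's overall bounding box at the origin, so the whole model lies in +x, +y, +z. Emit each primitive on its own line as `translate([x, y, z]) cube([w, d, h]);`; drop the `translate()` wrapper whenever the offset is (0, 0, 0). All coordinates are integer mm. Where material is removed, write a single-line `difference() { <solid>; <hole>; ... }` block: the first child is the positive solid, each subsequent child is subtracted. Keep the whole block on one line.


difference() { cube([3773, 213, 2484]); translate([1006, 0, 939]) cube([1224, 213, 1341]); }


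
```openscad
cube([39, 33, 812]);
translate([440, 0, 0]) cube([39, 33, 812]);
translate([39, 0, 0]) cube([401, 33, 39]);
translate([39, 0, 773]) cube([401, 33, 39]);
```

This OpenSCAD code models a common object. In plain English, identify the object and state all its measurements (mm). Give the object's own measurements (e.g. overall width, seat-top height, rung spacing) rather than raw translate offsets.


A rectangular picture frame lying in the x–z plane (depth along y). The opening is 401 mm wide (x) by 734 mm tall (z), surrounded by a border 39 mm wide on all four sides. The frame is 33 mm deep and is made of two full-height vertical stiles with two horizontal rails fitted between them.


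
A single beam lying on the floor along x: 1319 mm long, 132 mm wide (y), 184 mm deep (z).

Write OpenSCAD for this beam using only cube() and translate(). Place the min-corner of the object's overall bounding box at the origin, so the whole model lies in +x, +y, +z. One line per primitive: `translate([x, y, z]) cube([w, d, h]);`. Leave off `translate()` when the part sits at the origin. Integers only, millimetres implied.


cube([1319, 132, 184]);


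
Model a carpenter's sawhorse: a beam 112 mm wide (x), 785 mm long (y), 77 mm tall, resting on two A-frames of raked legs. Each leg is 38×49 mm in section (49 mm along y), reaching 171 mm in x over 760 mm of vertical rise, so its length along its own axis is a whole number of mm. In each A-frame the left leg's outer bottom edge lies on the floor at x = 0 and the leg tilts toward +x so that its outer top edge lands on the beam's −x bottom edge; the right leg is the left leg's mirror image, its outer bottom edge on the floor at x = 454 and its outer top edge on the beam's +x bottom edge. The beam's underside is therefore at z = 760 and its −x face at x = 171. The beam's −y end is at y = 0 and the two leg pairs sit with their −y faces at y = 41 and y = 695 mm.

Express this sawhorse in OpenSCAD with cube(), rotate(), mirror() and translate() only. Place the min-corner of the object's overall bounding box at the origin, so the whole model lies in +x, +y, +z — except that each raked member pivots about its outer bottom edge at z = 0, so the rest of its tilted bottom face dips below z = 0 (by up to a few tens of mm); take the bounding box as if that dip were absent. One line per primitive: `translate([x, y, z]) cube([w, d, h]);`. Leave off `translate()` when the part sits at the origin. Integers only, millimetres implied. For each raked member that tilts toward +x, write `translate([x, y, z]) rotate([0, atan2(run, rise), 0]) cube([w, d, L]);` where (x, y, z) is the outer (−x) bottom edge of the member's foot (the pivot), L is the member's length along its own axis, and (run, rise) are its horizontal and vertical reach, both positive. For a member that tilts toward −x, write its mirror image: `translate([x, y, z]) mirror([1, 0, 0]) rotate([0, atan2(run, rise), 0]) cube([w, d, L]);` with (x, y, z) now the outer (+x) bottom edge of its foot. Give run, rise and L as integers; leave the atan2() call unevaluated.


// leg length = √(171² + 760²) = 779
// right-leg outer foot x = 2·171 + 112 = 454
// beam min-corner = (171, 0, 760)
translate([171, 0, 760]) cube([112, 785, 77]);
translate([0, 41, 0]) rotate([0, atan2(171, 760), 0]) cube([38, 49, 779]);
translate([454, 41, 0]) mirror([1, 0, 0]) rotate([0, atan2(171, 760), 0]) cube([38, 49, 779]);
translate([0, 695, 0]) rotate([0, atan2(171, 760), 0]) cube([38, 49, 779]);
translate([454, 695, 0]) mirror([1, 0, 0]) rotate([0, atan2(171, 760), 0]) cube([38, 49, 779]);


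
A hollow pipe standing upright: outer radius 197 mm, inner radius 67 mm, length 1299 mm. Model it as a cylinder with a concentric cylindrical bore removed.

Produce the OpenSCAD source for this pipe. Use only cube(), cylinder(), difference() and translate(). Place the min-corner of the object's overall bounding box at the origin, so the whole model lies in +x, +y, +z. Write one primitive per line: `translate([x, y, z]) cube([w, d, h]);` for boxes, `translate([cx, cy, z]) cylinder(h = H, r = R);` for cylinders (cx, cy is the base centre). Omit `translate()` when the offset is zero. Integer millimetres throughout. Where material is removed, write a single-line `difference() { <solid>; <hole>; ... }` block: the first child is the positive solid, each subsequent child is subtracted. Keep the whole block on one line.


difference() { translate([197, 197, 0]) cylinder(h = 1299, r = 197); translate([197, 197, 0]) cylinder(h = 1299, r = 67); }


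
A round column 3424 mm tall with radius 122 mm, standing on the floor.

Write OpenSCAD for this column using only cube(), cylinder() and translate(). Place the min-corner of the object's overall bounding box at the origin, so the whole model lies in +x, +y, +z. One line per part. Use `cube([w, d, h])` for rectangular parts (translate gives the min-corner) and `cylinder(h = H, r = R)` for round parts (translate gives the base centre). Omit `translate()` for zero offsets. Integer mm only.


translate([122, 122, 0]) cylinder(h = 3424, r = 122);


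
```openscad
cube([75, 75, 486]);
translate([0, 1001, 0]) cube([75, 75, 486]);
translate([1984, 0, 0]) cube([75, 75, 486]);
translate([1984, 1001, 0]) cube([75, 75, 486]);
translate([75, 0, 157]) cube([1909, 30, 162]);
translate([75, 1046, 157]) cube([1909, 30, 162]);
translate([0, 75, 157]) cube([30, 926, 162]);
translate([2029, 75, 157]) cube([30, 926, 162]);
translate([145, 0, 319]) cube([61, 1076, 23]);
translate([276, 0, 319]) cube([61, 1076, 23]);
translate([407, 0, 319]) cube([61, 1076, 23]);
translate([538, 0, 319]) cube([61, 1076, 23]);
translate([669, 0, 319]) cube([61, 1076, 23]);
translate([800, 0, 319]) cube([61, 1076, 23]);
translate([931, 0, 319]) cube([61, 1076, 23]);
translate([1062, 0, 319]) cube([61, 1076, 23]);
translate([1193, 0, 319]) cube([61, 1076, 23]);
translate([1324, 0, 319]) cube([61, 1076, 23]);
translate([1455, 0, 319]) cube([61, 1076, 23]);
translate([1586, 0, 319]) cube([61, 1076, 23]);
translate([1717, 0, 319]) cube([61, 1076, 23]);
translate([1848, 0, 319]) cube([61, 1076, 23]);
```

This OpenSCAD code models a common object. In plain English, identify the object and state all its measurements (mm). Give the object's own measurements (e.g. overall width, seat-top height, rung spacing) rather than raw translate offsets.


A bed frame 2059 mm long (x) by 1076 mm wide (y). Four 75×75 mm corner posts, 486 mm tall, at the corners of the footprint. Four rails of 30 mm thickness and 162 mm height run between adjacent posts with their undersides at z = 157 mm, their outer faces flush with the outside of the frame (the two x-running rails run between the posts' inner faces; the two y-running rails run between the posts' inner faces). 14 slats, each 61 mm wide (x) and 23 mm thick, lie across the top of the two x-running rails, running the full 1076 mm width of the frame in y; along x they sit between the end posts with a 70 mm gap after the −x posts and between neighbouring slats, leaving 75 mm before the +x posts.


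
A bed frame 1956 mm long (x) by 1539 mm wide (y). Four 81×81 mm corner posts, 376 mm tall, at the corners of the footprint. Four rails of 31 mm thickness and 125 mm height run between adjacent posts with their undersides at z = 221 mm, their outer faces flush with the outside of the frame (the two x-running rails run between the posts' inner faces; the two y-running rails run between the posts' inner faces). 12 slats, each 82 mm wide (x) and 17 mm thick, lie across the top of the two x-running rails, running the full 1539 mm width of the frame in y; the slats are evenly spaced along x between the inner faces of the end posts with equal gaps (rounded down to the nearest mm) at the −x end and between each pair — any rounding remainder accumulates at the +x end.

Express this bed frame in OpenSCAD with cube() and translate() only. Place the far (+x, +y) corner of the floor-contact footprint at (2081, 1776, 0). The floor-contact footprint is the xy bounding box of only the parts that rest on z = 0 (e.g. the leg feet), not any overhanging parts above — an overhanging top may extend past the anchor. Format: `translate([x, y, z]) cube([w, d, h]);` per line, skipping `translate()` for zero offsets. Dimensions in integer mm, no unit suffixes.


translate([125, 237, 0]) cube([81, 81, 376]);
translate([125, 1695, 0]) cube([81, 81, 376]);
translate([2000, 237, 0]) cube([81, 81, 376]);
translate([2000, 1695, 0]) cube([81, 81, 376]);
translate([206, 237, 221]) cube([1794, 31, 125]);
translate([206, 1745, 221]) cube([1794, 31, 125]);
translate([125, 318, 221]) cube([31, 1377, 125]);
translate([2050, 318, 221]) cube([31, 1377, 125]);
translate([268, 237, 346]) cube([82, 1539, 17]);
translate([412, 237, 346]) cube([82, 1539, 17]);
translate([556, 237, 346]) cube([82, 1539, 17]);
translate([700, 237, 346]) cube([82, 1539, 17]);
translate([844, 237, 346]) cube([82, 1539, 17]);
translate([988, 237, 346]) cube([82, 1539, 17]);
translate([1132, 237, 346]) cube([82, 1539, 17]);
translate([1276, 237, 346]) cube([82, 1539, 17]);
translate([1420, 237, 346]) cube([82, 1539, 17]);
translate([1564, 237, 346]) cube([82, 1539, 17]);
translate([1708, 237, 346]) cube([82, 1539, 17]);
translate([1852, 237, 346]) cube([82, 1539, 17]);


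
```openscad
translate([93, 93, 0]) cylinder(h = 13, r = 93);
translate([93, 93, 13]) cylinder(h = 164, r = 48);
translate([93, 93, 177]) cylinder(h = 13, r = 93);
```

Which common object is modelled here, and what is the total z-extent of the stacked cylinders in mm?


A spool. The overall height is 190 mm.

Three coaxial cylinders, large–small–large — a spool. Two 13 mm flanges and a 164 mm core give 13 + 164 + 13 = 190 mm.


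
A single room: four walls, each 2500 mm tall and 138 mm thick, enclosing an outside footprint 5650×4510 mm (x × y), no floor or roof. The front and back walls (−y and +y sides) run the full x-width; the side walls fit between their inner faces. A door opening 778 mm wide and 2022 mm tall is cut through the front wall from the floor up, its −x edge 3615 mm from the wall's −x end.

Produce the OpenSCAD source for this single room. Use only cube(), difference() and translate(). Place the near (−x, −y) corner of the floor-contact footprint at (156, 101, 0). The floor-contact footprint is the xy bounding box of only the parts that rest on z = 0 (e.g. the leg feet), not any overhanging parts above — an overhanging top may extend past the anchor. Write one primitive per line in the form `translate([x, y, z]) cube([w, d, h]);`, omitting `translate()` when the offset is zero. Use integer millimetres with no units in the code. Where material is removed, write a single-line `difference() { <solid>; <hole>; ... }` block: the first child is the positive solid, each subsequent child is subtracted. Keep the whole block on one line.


difference() { translate([156, 101, 0]) cube([5650, 138, 2500]); translate([3771, 101, 0]) cube([778, 138, 2022]); }
translate([156, 4473, 0]) cube([5650, 138, 2500]);
translate([156, 239, 0]) cube([138, 4234, 2500]);
translate([5668, 239, 0]) cube([138, 4234, 2500]);


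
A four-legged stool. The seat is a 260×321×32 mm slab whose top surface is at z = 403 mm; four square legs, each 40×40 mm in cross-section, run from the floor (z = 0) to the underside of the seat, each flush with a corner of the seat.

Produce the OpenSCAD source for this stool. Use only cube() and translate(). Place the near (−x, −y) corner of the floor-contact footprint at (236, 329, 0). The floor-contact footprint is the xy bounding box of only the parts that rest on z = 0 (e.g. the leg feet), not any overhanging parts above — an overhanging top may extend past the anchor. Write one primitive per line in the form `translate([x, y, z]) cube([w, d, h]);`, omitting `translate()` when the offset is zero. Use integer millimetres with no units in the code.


translate([236, 329, 371]) cube([260, 321, 32]);
translate([236, 329, 0]) cube([40, 40, 371]);
translate([456, 329, 0]) cube([40, 40, 371]);
translate([236, 610, 0]) cube([40, 40, 371]);
translate([456, 610, 0]) cube([40, 40, 371]);


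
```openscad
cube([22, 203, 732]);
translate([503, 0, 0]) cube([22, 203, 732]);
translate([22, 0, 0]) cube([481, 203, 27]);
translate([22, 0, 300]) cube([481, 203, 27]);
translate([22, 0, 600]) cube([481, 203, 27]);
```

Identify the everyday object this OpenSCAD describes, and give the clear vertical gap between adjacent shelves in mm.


A bookshelf. The clear shelf gap is 273 mm.

Two tall side panels with 3 horizontal boards between them — a bookshelf. The first two shelf undersides are at z = 0 and z = 300; with shelf thickness 27, the clear gap is 300 − 0 − 27 = 273 mm.


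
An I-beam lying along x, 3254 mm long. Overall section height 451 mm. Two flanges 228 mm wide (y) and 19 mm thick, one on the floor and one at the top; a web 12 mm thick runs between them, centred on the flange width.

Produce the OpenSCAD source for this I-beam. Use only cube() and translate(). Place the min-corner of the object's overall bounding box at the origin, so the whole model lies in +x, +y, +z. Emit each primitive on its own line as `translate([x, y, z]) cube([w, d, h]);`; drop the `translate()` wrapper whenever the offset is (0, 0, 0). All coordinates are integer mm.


cube([3254, 228, 19]);
translate([0, 108, 19]) cube([3254, 12, 413]);
translate([0, 0, 432]) cube([3254, 228, 19]);


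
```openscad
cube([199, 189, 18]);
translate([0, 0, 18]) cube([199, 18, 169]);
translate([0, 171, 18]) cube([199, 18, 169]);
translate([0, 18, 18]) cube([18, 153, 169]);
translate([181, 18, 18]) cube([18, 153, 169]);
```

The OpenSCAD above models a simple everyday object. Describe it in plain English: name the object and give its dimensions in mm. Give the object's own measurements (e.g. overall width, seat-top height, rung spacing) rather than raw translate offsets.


An open-topped rectangular box: outside dimensions 199×189×187 mm, with a uniform wall and base thickness of 18 mm. The base is a full 199×189 slab on the floor; four walls sit on top of the base. The front and back walls (the −y and +y sides) span the full width; the two side walls fit between them.


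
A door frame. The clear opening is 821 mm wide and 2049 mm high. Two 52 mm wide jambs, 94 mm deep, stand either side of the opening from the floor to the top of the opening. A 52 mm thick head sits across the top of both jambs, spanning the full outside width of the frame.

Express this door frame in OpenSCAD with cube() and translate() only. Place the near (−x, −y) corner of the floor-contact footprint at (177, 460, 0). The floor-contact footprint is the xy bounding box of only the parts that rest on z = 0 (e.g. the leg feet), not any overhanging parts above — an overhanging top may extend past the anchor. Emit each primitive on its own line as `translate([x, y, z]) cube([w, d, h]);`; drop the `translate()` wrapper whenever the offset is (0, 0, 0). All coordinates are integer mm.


translate([177, 460, 0]) cube([52, 94, 2049]);
translate([1050, 460, 0]) cube([52, 94, 2049]);
translate([177, 460, 2049]) cube([925, 94, 52]);


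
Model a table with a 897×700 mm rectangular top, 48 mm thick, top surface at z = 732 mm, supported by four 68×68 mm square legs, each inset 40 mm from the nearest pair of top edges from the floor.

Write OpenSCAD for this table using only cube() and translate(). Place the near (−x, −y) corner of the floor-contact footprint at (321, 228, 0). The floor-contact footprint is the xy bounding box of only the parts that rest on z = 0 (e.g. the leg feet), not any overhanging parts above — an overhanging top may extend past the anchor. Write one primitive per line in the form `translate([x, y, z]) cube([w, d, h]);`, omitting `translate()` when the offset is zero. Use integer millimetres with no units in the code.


translate([281, 188, 684]) cube([897, 700, 48]);
translate([321, 228, 0]) cube([68, 68, 684]);
translate([1070, 228, 0]) cube([68, 68, 684]);
translate([321, 780, 0]) cube([68, 68, 684]);
translate([1070, 780, 0]) cube([68, 68, 684]);


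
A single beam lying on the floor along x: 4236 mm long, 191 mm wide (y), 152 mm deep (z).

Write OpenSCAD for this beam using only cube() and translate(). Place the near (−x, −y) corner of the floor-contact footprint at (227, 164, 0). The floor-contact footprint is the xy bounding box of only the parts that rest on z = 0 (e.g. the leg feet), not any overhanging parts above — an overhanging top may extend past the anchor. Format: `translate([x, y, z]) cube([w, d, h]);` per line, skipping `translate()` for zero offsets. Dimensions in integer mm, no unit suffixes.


translate([227, 164, 0]) cube([4236, 191, 152]);


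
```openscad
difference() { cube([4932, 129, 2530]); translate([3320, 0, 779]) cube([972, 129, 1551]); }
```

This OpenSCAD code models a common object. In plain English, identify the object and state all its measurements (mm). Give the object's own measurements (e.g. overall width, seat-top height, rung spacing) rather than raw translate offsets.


A wall 4932 mm long (x), 129 mm thick (y), 2530 mm tall, with a rectangular window opening cut through it. The opening is 972 mm wide and 1551 mm tall; its sill is at z = 779 mm and its near (−x) edge is 3320 mm from the wall's −x end. The opening passes through the full wall thickness.


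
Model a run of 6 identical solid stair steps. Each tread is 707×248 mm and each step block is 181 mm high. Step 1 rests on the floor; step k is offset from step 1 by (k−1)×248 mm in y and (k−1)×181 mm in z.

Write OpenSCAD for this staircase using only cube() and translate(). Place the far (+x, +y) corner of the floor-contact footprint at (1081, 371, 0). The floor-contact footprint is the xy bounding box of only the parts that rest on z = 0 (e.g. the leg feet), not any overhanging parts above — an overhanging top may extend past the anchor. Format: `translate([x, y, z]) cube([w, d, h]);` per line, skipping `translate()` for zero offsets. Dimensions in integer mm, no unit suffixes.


translate([374, 123, 0]) cube([707, 248, 181]);
translate([374, 371, 181]) cube([707, 248, 181]);
translate([374, 619, 362]) cube([707, 248, 181]);
translate([374, 867, 543]) cube([707, 248, 181]);
translate([374, 1115, 724]) cube([707, 248, 181]);
translate([374, 1363, 905]) cube([707, 248, 181]);


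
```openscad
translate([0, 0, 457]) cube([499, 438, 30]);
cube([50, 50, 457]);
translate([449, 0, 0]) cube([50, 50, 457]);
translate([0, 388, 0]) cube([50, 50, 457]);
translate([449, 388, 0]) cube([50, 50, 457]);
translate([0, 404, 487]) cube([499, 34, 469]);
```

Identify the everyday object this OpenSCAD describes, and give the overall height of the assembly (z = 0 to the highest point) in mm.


A chair. The overall height is 956 mm.

A slab on four corner posts with a tall panel at the back — a chair. The seat slab sits at z = 457 with thickness 30, and the 469 mm backrest starts at the seat top, so the overall height is 457 + 30 + 469 = 956 mm.


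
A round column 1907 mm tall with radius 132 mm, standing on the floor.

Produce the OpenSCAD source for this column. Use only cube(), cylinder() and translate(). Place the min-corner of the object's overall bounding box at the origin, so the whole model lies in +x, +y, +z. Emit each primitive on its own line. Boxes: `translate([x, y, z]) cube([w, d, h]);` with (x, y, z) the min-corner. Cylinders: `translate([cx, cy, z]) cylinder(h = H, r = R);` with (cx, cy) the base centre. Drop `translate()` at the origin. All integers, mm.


translate([132, 132, 0]) cylinder(h = 1907, r = 132);


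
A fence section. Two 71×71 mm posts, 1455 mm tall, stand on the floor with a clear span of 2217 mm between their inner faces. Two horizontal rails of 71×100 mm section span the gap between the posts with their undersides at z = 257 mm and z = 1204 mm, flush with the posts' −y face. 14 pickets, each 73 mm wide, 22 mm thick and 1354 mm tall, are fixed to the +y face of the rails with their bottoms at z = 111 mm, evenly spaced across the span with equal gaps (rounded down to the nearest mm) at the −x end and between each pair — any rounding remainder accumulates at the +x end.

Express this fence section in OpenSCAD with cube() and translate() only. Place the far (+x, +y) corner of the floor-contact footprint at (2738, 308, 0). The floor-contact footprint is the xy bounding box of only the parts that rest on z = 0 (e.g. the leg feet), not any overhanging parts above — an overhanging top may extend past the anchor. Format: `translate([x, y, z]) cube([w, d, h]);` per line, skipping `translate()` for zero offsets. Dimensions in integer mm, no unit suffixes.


translate([379, 237, 0]) cube([71, 71, 1455]);
translate([2667, 237, 0]) cube([71, 71, 1455]);
translate([450, 237, 257]) cube([2217, 71, 100]);
translate([450, 237, 1204]) cube([2217, 71, 100]);
translate([529, 308, 111]) cube([73, 22, 1354]);
translate([681, 308, 111]) cube([73, 22, 1354]);
translate([833, 308, 111]) cube([73, 22, 1354]);
translate([985, 308, 111]) cube([73, 22, 1354]);
translate([1137, 308, 111]) cube([73, 22, 1354]);
translate([1289, 308, 111]) cube([73, 22, 1354]);
translate([1441, 308, 111]) cube([73, 22, 1354]);
translate([1593, 308, 111]) cube([73, 22, 1354]);
translate([1745, 308, 111]) cube([73, 22, 1354]);
translate([1897, 308, 111]) cube([73, 22, 1354]);
translate([2049, 308, 111]) cube([73, 22, 1354]);
translate([2201, 308, 111]) cube([73, 22, 1354]);
translate([2353, 308, 111]) cube([73, 22, 1354]);
translate([2505, 308, 111]) cube([73, 22, 1354]);


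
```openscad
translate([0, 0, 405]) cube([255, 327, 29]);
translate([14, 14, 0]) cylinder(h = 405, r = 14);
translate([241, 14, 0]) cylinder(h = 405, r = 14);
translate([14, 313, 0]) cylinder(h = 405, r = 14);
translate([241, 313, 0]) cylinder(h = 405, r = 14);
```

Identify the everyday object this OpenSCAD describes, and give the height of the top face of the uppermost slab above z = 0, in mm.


A stool. The seat height is 434 mm.

A 255×327×29 slab at z = 405 on four corner cylinders — a stool. The seat top is 405 + 29 = 434 mm.


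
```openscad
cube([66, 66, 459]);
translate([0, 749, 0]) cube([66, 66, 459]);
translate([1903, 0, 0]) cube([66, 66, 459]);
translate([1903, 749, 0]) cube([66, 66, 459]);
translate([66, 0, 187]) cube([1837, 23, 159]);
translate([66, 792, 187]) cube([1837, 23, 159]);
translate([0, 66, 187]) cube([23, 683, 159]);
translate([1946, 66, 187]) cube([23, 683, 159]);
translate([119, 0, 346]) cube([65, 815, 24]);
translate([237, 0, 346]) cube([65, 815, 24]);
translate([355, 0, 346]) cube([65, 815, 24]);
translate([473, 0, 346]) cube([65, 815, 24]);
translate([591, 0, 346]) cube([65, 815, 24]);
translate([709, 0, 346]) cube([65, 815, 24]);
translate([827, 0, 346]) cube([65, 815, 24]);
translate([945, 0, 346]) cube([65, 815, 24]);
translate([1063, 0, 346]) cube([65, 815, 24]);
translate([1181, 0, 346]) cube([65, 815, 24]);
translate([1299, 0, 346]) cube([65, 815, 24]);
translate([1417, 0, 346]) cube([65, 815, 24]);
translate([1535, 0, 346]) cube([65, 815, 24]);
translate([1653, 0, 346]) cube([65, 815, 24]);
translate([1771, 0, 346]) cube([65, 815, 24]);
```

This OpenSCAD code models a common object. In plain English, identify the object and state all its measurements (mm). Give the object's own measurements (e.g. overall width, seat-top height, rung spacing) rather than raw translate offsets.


A bed frame 1969 mm long (x) by 815 mm wide (y). Four 66×66 mm corner posts, 459 mm tall, at the corners of the footprint. Four rails of 23 mm thickness and 159 mm height run between adjacent posts with their undersides at z = 187 mm, their outer faces flush with the outside of the frame (the two x-running rails run between the posts' inner faces; the two y-running rails run between the posts' inner faces). 15 slats, each 65 mm wide (x) and 24 mm thick, lie across the top of the two x-running rails, running the full 815 mm width of the frame in y; along x they sit between the end posts with a 53 mm gap after the −x posts and between neighbouring slats, leaving 67 mm before the +x posts.


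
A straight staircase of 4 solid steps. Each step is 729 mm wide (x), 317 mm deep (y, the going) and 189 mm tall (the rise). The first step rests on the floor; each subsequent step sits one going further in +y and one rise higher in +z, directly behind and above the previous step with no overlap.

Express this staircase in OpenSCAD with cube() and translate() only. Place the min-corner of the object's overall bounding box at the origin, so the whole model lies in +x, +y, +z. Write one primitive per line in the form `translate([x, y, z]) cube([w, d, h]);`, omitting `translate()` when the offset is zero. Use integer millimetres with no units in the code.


cube([729, 317, 189]);
translate([0, 317, 189]) cube([729, 317, 189]);
translate([0, 634, 378]) cube([729, 317, 189]);
translate([0, 951, 567]) cube([729, 317, 189]);


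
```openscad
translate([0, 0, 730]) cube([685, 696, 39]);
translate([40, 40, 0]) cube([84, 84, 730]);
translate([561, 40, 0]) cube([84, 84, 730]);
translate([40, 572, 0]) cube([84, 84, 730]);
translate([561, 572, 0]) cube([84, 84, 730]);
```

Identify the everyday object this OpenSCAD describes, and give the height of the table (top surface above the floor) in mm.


A table. The table height is 769 mm.

A 685×696×39 slab sits at z = 730 on four 84 mm square posts — a table. The top surface is at 730 + 39 = 769 mm.


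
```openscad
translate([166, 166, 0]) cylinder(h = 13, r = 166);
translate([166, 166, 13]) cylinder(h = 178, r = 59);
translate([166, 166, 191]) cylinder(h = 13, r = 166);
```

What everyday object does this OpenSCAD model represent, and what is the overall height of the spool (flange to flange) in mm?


A spool. The overall height is 204 mm.

Three coaxial cylinders, large–small–large — a spool. Two 13 mm flanges and a 178 mm core give 13 + 178 + 13 = 204 mm.


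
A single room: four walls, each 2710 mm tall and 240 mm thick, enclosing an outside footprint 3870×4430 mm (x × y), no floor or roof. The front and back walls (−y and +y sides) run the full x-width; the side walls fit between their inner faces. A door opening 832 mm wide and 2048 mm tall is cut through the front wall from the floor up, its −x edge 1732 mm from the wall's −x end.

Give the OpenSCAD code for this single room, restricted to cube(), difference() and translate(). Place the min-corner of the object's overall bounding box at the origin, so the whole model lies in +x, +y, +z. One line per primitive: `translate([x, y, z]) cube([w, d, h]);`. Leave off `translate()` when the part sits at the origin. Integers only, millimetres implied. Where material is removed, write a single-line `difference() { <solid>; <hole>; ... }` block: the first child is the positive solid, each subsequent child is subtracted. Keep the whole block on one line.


difference() { cube([3870, 240, 2710]); translate([1732, 0, 0]) cube([832, 240, 2048]); }
translate([0, 4190, 0]) cube([3870, 240, 2710]);
translate([0, 240, 0]) cube([240, 3950, 2710]);
translate([3630, 240, 0]) cube([240, 3950, 2710]);


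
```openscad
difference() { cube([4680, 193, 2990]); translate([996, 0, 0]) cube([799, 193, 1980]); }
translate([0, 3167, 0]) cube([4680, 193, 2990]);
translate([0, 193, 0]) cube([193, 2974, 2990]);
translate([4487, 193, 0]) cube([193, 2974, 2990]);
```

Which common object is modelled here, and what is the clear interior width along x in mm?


A single room. The interior width is 4294 mm.

Four walls enclosing a rectangle with a door in the front wall — a room. Outside width 4680 minus two 193 mm walls gives 4294 mm.


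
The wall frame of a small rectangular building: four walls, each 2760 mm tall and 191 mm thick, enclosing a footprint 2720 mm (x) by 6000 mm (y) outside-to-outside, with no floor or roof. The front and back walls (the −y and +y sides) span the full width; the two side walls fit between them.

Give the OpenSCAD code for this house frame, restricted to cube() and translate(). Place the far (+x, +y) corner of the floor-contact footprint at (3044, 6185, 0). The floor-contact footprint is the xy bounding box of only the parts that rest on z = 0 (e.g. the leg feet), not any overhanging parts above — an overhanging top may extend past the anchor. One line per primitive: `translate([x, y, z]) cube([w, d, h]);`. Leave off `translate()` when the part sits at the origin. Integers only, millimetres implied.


translate([324, 185, 0]) cube([2720, 191, 2760]);
translate([324, 5994, 0]) cube([2720, 191, 2760]);
translate([324, 376, 0]) cube([191, 5618, 2760]);
translate([2853, 376, 0]) cube([191, 5618, 2760]);


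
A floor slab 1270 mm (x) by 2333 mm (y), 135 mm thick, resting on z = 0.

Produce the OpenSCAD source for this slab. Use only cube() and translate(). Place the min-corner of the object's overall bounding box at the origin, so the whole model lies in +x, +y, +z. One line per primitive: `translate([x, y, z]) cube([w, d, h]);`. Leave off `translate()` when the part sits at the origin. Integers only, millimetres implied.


cube([1270, 2333, 135]);


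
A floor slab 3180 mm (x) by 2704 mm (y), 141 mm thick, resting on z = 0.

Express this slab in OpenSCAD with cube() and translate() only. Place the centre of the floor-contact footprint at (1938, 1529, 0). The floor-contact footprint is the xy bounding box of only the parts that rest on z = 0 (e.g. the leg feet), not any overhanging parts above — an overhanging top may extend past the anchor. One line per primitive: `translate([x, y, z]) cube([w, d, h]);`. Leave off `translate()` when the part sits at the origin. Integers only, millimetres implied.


translate([348, 177, 0]) cube([3180, 2704, 141]);


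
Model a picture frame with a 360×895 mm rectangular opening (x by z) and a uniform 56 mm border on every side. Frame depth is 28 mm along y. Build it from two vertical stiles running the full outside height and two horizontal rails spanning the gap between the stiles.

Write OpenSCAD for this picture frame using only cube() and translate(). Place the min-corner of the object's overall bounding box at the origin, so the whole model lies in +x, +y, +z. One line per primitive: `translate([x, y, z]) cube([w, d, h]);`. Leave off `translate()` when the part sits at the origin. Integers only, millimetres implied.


cube([56, 28, 1007]);
translate([416, 0, 0]) cube([56, 28, 1007]);
translate([56, 0, 0]) cube([360, 28, 56]);
translate([56, 0, 951]) cube([360, 28, 56]);
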